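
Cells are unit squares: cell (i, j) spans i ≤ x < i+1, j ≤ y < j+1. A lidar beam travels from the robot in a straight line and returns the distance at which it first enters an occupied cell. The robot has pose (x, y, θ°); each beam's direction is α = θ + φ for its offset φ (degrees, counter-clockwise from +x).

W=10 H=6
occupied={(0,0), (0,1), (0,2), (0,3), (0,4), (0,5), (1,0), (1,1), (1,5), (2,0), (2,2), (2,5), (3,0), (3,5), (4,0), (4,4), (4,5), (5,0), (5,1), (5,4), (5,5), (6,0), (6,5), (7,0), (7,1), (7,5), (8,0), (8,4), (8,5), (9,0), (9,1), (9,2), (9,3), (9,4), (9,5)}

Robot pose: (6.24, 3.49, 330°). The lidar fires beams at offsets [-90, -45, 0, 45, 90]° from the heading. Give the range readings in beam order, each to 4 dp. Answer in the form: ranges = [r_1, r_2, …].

beam 1: φ=-90°, α=240°
  dir = (cos 240°, sin 240°) = (-0.5000, -0.8660); from cell (6,3)
  next x-line at t=0.4800, next y-line at t=0.5658; Δt_x=2.0000, Δt_y=1.1547
    x: enter (5,3) at t=0.4800
    y: enter (5,2) at t=0.5658
    y: enter (5,1) at t=1.7205 ← occupied
  → r_1 = 1.7205
beam 2: φ=-45°, α=285°
  dir = (cos 285°, sin 285°) = (0.2588, -0.9659); from cell (6,3)
  next x-line at t=2.9364, next y-line at t=0.5073; Δt_x=3.8637, Δt_y=1.0353
    y: enter (6,2) at t=0.5073
    y: enter (6,1) at t=1.5426
    y: enter (6,0) at t=2.5778 ← occupied
  → r_2 = 2.5778
beam 3: φ=0°, α=330°
  dir = (cos 330°, sin 330°) = (0.8660, -0.5000); from cell (6,3)
  next x-line at t=0.8776, next y-line at t=0.9800; Δt_x=1.1547, Δt_y=2.0000
    x: enter (7,3) at t=0.8776
    y: enter (7,2) at t=0.9800
    x: enter (8,2) at t=2.0323
    y: enter (8,1) at t=2.9800
    x: enter (9,1) at t=3.1870 ← occupied
  → r_3 = 3.1870
beam 4: φ=45°, α=15°
  dir = (cos 15°, sin 15°) = (0.9659, 0.2588); from cell (6,3)
  next x-line at t=0.7868, next y-line at t=1.9705; Δt_x=1.0353, Δt_y=3.8637
    x: enter (7,3) at t=0.7868
    x: enter (8,3) at t=1.8221
    y: enter (8,4) at t=1.9705 ← occupied
  → r_4 = 1.9705
beam 5: φ=90°, α=60°
  dir = (cos 60°, sin 60°) = (0.5000, 0.8660); from cell (6,3)
  next x-line at t=1.5200, next y-line at t=0.5889; Δt_x=2.0000, Δt_y=1.1547
    y: enter (6,4) at t=0.5889
    x: enter (7,4) at t=1.5200
    y: enter (7,5) at t=1.7436 ← occupied
  → r_5 = 1.7436

ranges = [1.7205, 2.5778, 3.1870, 1.9705, 1.7436]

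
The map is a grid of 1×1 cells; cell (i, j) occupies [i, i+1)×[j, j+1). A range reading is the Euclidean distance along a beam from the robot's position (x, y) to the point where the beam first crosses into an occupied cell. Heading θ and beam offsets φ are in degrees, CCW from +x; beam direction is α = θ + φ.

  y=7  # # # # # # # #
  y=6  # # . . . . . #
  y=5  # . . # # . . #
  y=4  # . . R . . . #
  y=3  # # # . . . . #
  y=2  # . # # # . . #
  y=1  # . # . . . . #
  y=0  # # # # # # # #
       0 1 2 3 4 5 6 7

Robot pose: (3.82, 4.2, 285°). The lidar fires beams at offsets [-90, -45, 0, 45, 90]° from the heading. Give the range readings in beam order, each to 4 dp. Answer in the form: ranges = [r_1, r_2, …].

beam 1: φ=-90°, α=195°
  cosα=-0.9659 sinα=-0.2588 | (3,4) | tMaxX 0.8489 tMaxY 0.7727 | tΔX 1.0353 tΔY 3.8637
    t=0.7727 [y] (3,3)
    t=0.8489 [x] (2,3) — stop
  → r_1 = 0.8489
beam 2: φ=-45°, α=240°
  cosα=-0.5000 sinα=-0.8660 | (3,4) | tMaxX 1.6400 tMaxY 0.2309 | tΔX 2.0000 tΔY 1.1547
    t=0.2309 [y] (3,3)
    t=1.3856 [y] (3,2) — stop
  → r_2 = 1.3856
beam 3: φ=0°, α=285°
  cosα=0.2588 sinα=-0.9659 | (3,4) | tMaxX 0.6955 tMaxY 0.2071 | tΔX 3.8637 tΔY 1.0353
    t=0.2071 [y] (3,3)
    t=0.6955 [x] (4,3)
    t=1.2423 [y] (4,2) — stop
  → r_3 = 1.2423
beam 4: φ=45°, α=330°
  cosα=0.8660 sinα=-0.5000 | (3,4) | tMaxX 0.2078 tMaxY 0.4000 | tΔX 1.1547 tΔY 2.0000
    t=0.2078 [x] (4,4)
    t=0.4000 [y] (4,3)
    t=1.3625 [x] (5,3)
    t=2.4000 [y] (5,2)
    t=2.5172 [x] (6,2)
    t=3.6719 [x] (7,2) — stop
  → r_4 = 3.6719
beam 5: φ=90°, α=15°
  cosα=0.9659 sinα=0.2588 | (3,4) | tMaxX 0.1863 tMaxY 3.0910 | tΔX 1.0353 tΔY 3.8637
    t=0.1863 [x] (4,4)
    t=1.2216 [x] (5,4)
    t=2.2569 [x] (6,4)
    t=3.0910 [y] (6,5)
    t=3.2922 [x] (7,5) — stop
  → r_5 = 3.2922

ranges = [0.8489, 1.3856, 1.2423, 3.6719, 3.2922]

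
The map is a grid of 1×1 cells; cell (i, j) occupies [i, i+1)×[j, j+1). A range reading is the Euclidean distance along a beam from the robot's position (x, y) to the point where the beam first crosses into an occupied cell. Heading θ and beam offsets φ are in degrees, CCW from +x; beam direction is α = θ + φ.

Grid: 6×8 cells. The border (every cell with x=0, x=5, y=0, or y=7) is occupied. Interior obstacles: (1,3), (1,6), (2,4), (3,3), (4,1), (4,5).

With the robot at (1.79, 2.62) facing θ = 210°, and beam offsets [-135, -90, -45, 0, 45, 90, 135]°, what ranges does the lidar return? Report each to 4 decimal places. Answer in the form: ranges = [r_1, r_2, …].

ranges = [0.3934, 0.4388, 0.8179, 0.9122, 1.6771, 1.8706, 2.3955]

beam 1: φ=-135°, α=75°
  direction (0.2588, 0.9659); cell (1,2); t to first gridline: x 0.8114, y 0.3934 (then +3.8637 / +1.0353)
    (1,3) via y @ 0.3934  # hit
  → r_1 = 0.3934
beam 2: φ=-90°, α=120°
  direction (-0.5000, 0.8660); cell (1,2); t to first gridline: x 1.5800, y 0.4388 (then +2.0000 / +1.1547)
    (1,3) via y @ 0.4388  # hit
  → r_2 = 0.4388
beam 3: φ=-45°, α=165°
  direction (-0.9659, 0.2588); cell (1,2); t to first gridline: x 0.8179, y 1.4682 (then +1.0353 / +3.8637)
    (0,2) via x @ 0.8179  # hit
  → r_3 = 0.8179
beam 4: φ=0°, α=210°
  direction (-0.8660, -0.5000); cell (1,2); t to first gridline: x 0.9122, y 1.2400 (then +1.1547 / +2.0000)
    (0,2) via x @ 0.9122  # hit
  → r_4 = 0.9122
beam 5: φ=45°, α=255°
  direction (-0.2588, -0.9659); cell (1,2); t to first gridline: x 3.0523, y 0.6419 (then +3.8637 / +1.0353)
    (1,1) via y @ 0.6419
    (1,0) via y @ 1.6771  # hit
  → r_5 = 1.6771
beam 6: φ=90°, α=300°
  direction (0.5000, -0.8660); cell (1,2); t to first gridline: x 0.4200, y 0.7159 (then +2.0000 / +1.1547)
    (2,2) via x @ 0.4200
    (2,1) via y @ 0.7159
    (2,0) via y @ 1.8706  # hit
  → r_6 = 1.8706
beam 7: φ=135°, α=345°
  direction (0.9659, -0.2588); cell (1,2); t to first gridline: x 0.2174, y 2.3955 (then +1.0353 / +3.8637)
    (2,2) via x @ 0.2174
    (3,2) via x @ 1.2527
    (4,2) via x @ 2.2880
    (4,1) via y @ 2.3955  # hit
  → r_7 = 2.3955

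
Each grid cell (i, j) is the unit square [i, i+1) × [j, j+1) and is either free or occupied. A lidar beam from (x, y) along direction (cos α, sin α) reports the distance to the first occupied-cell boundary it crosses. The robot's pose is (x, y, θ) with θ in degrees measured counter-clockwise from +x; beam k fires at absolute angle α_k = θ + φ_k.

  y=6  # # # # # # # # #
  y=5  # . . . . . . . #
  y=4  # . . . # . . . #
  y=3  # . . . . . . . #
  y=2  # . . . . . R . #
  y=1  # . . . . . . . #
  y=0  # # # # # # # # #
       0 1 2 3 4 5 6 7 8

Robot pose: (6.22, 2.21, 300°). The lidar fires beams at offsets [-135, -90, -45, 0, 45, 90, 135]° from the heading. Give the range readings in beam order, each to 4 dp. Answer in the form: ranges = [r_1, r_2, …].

beam 1: φ=-135°, α=165°
  dir = (cos 165°, sin 165°) = (-0.9659, 0.2588); from cell (6,2)
  next x-line at t=0.2278, next y-line at t=3.0523; Δt_x=1.0353, Δt_y=3.8637
    x: enter (5,2) at t=0.2278
    x: enter (4,2) at t=1.2630
    x: enter (3,2) at t=2.2983
    y: enter (3,3) at t=3.0523
    x: enter (2,3) at t=3.3336
    x: enter (1,3) at t=4.3689
    x: enter (0,3) at t=5.4041 ← occupied
  → r_1 = 5.4041
beam 2: φ=-90°, α=210°
  dir = (cos 210°, sin 210°) = (-0.8660, -0.5000); from cell (6,2)
  next x-line at t=0.2540, next y-line at t=0.4200; Δt_x=1.1547, Δt_y=2.0000
    x: enter (5,2) at t=0.2540
    y: enter (5,1) at t=0.4200
    x: enter (4,1) at t=1.4087
    y: enter (4,0) at t=2.4200 ← occupied
  → r_2 = 2.4200
beam 3: φ=-45°, α=255°
  dir = (cos 255°, sin 255°) = (-0.2588, -0.9659); from cell (6,2)
  next x-line at t=0.8500, next y-line at t=0.2174; Δt_x=3.8637, Δt_y=1.0353
    y: enter (6,1) at t=0.2174
    x: enter (5,1) at t=0.8500
    y: enter (5,0) at t=1.2527 ← occupied
  → r_3 = 1.2527
beam 4: φ=0°, α=300°
  dir = (cos 300°, sin 300°) = (0.5000, -0.8660); from cell (6,2)
  next x-line at t=1.5600, next y-line at t=0.2425; Δt_x=2.0000, Δt_y=1.1547
    y: enter (6,1) at t=0.2425
    y: enter (6,0) at t=1.3972 ← occupied
  → r_4 = 1.3972
beam 5: φ=45°, α=345°
  dir = (cos 345°, sin 345°) = (0.9659, -0.2588); from cell (6,2)
  next x-line at t=0.8075, next y-line at t=0.8114; Δt_x=1.0353, Δt_y=3.8637
    x: enter (7,2) at t=0.8075
    y: enter (7,1) at t=0.8114
    x: enter (8,1) at t=1.8428 ← occupied
  → r_5 = 1.8428
beam 6: φ=90°, α=30°
  dir = (cos 30°, sin 30°) = (0.8660, 0.5000); from cell (6,2)
  next x-line at t=0.9007, next y-line at t=1.5800; Δt_x=1.1547, Δt_y=2.0000
    x: enter (7,2) at t=0.9007
    y: enter (7,3) at t=1.5800
    x: enter (8,3) at t=2.0554 ← occupied
  → r_6 = 2.0554
beam 7: φ=135°, α=75°
  dir = (cos 75°, sin 75°) = (0.2588, 0.9659); from cell (6,2)
  next x-line at t=3.0137, next y-line at t=0.8179; Δt_x=3.8637, Δt_y=1.0353
    y: enter (6,3) at t=0.8179
    y: enter (6,4) at t=1.8531
    y: enter (6,5) at t=2.8884
    x: enter (7,5) at t=3.0137
    y: enter (7,6) at t=3.9237 ← occupied
  → r_7 = 3.9237

ranges = [5.4041, 2.4200, 1.2527, 1.3972, 1.8428, 2.0554, 3.9237]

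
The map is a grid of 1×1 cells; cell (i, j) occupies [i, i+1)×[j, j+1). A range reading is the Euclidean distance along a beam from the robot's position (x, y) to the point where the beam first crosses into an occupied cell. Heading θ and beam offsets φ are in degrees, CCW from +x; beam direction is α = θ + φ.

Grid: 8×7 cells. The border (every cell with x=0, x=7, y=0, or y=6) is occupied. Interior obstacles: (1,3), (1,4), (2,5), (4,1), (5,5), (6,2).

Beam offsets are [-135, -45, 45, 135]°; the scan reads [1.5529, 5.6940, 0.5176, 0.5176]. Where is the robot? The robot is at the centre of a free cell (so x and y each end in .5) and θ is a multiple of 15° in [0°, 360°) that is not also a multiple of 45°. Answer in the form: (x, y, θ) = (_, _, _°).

The pose lattice has 24·16 = 384 candidates. Test each by forward raycasting.
  (4.5, 4.5, 285°): beam 1 = 1.7321 ≠ 1.5529 ✗
  (6.5, 5.5, 120°): beam 1 = 0.5176 ≠ 1.5529 ✗
  (2.5, 3.5, 195°): beam 1 = 2.8868 ≠ 1.5529 ✗
  (2.5, 1.5, 345°): beam 1 = 1.0000 ≠ 1.5529 ✗
  …
  (1.5, 2.5, 60°): r_1=1.5529, r_2=5.6940, r_3=0.5176, r_4=0.5176 — all match ✓
No second candidate reproduces the full scan.

(x, y, θ) = (1.5, 2.5, 60°)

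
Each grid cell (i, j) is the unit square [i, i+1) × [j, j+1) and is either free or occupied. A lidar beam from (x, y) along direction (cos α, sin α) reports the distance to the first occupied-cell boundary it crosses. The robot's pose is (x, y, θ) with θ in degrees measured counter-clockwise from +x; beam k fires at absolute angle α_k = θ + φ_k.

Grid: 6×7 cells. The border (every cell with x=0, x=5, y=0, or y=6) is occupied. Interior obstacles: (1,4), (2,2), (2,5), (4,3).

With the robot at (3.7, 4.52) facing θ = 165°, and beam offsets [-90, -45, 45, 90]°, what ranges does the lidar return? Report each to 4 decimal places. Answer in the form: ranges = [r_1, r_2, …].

ranges = [1.5322, 1.4000, 3.1177, 3.6442]

beam 1: φ=-90°, α=75°
  dir = (cos 75°, sin 75°) = (0.2588, 0.9659); from cell (3,4)
  next x-line at t=1.1591, next y-line at t=0.4969; Δt_x=3.8637, Δt_y=1.0353
    y: enter (3,5) at t=0.4969
    x: enter (4,5) at t=1.1591
    y: enter (4,6) at t=1.5322 ← occupied
  → r_1 = 1.5322
beam 2: φ=-45°, α=120°
  dir = (cos 120°, sin 120°) = (-0.5000, 0.8660); from cell (3,4)
  next x-line at t=1.4000, next y-line at t=0.5543; Δt_x=2.0000, Δt_y=1.1547
    y: enter (3,5) at t=0.5543
    x: enter (2,5) at t=1.4000 ← occupied
  → r_2 = 1.4000
beam 3: φ=45°, α=210°
  dir = (cos 210°, sin 210°) = (-0.8660, -0.5000); from cell (3,4)
  next x-line at t=0.8083, next y-line at t=1.0400; Δt_x=1.1547, Δt_y=2.0000
    x: enter (2,4) at t=0.8083
    y: enter (2,3) at t=1.0400
    x: enter (1,3) at t=1.9630
    y: enter (1,2) at t=3.0400
    x: enter (0,2) at t=3.1177 ← occupied
  → r_3 = 3.1177
beam 4: φ=90°, α=255°
  dir = (cos 255°, sin 255°) = (-0.2588, -0.9659); from cell (3,4)
  next x-line at t=2.7046, next y-line at t=0.5383; Δt_x=3.8637, Δt_y=1.0353
    y: enter (3,3) at t=0.5383
    y: enter (3,2) at t=1.5736
    y: enter (3,1) at t=2.6089
    x: enter (2,1) at t=2.7046
    y: enter (2,0) at t=3.6442 ← occupied
  → r_4 = 3.6442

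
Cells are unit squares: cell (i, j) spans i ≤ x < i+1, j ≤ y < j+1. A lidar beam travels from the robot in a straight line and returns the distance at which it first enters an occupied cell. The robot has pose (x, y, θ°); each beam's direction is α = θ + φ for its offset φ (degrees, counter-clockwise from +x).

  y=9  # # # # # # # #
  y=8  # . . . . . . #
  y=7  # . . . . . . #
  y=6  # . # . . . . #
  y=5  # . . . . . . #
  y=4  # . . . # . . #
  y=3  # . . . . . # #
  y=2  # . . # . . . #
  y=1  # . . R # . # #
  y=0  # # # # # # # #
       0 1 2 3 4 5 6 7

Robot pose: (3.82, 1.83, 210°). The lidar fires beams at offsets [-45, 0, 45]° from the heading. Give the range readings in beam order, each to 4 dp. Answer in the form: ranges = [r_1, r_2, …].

beam 1: φ=-45°, α=165°
  d=(-0.9659,0.2588)  start (3,1)  tX=0.8489 tY=0.6568  stride 1/|dx|=1.0353 1/|dy|=3.8637
    cross y-line → (3,2), t=0.6568 (wall)
  → r_1 = 0.6568
beam 2: φ=0°, α=210°
  d=(-0.8660,-0.5000)  start (3,1)  tX=0.9469 tY=1.6600  stride 1/|dx|=1.1547 1/|dy|=2.0000
    cross x-line → (2,1), t=0.9469
    cross y-line → (2,0), t=1.6600 (wall)
  → r_2 = 1.6600
beam 3: φ=45°, α=255°
  d=(-0.2588,-0.9659)  start (3,1)  tX=3.1682 tY=0.8593  stride 1/|dx|=3.8637 1/|dy|=1.0353
    cross y-line → (3,0), t=0.8593 (wall)
  → r_3 = 0.8593

ranges = [0.6568, 1.6600, 0.8593]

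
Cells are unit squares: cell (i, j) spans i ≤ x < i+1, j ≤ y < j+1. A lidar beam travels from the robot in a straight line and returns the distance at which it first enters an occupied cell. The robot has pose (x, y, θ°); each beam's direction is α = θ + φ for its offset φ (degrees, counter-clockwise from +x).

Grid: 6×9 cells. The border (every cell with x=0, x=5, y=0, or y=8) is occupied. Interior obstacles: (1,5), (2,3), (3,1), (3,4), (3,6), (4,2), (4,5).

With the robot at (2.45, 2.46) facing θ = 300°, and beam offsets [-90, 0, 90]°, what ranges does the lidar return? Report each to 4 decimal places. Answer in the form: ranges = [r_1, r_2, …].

beam 1: φ=-90°, α=210°
  dir = (cos 210°, sin 210°) = (-0.8660, -0.5000); from cell (2,2)
  next x-line at t=0.5196, next y-line at t=0.9200; Δt_x=1.1547, Δt_y=2.0000
    x: enter (1,2) at t=0.5196
    y: enter (1,1) at t=0.9200
    x: enter (0,1) at t=1.6743 ← occupied
  → r_1 = 1.6743
beam 2: φ=0°, α=300°
  dir = (cos 300°, sin 300°) = (0.5000, -0.8660); from cell (2,2)
  next x-line at t=1.1000, next y-line at t=0.5312; Δt_x=2.0000, Δt_y=1.1547
    y: enter (2,1) at t=0.5312
    x: enter (3,1) at t=1.1000 ← occupied
  → r_2 = 1.1000
beam 3: φ=90°, α=30°
  dir = (cos 30°, sin 30°) = (0.8660, 0.5000); from cell (2,2)
  next x-line at t=0.6351, next y-line at t=1.0800; Δt_x=1.1547, Δt_y=2.0000
    x: enter (3,2) at t=0.6351
    y: enter (3,3) at t=1.0800
    x: enter (4,3) at t=1.7898
    x: enter (5,3) at t=2.9445 ← occupied
  → r_3 = 2.9445

ranges = [1.6743, 1.1000, 2.9445]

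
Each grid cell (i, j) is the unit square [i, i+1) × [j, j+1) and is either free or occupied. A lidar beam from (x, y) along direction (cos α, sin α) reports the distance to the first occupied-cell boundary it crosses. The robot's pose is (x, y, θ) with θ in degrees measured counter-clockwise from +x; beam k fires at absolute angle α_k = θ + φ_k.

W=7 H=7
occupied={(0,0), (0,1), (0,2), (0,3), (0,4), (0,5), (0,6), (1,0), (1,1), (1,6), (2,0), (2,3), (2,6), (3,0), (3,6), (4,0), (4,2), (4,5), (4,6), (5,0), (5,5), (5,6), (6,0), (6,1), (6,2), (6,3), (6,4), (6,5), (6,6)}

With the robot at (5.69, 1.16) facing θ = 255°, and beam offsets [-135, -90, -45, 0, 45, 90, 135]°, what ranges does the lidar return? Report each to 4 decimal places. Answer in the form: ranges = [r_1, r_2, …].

ranges = [1.3800, 4.8554, 0.3200, 0.1656, 0.1848, 0.3209, 0.3580]

beam 1: φ=-135°, α=120°
  direction (-0.5000, 0.8660); cell (5,1); t to first gridline: x 1.3800, y 0.9699 (then +2.0000 / +1.1547)
    (5,2) via y @ 0.9699
    (4,2) via x @ 1.3800  # hit
  → r_1 = 1.3800
beam 2: φ=-90°, α=165°
  direction (-0.9659, 0.2588); cell (5,1); t to first gridline: x 0.7143, y 3.2455 (then +1.0353 / +3.8637)
    (4,1) via x @ 0.7143
    (3,1) via x @ 1.7496
    (2,1) via x @ 2.7849
    (2,2) via y @ 3.2455
    (1,2) via x @ 3.8202
    (0,2) via x @ 4.8554  # hit
  → r_2 = 4.8554
beam 3: φ=-45°, α=210°
  direction (-0.8660, -0.5000); cell (5,1); t to first gridline: x 0.7967, y 0.3200 (then +1.1547 / +2.0000)
    (5,0) via y @ 0.3200  # hit
  → r_3 = 0.3200
beam 4: φ=0°, α=255°
  direction (-0.2588, -0.9659); cell (5,1); t to first gridline: x 2.6660, y 0.1656 (then +3.8637 / +1.0353)
    (5,0) via y @ 0.1656  # hit
  → r_4 = 0.1656
beam 5: φ=45°, α=300°
  direction (0.5000, -0.8660); cell (5,1); t to first gridline: x 0.6200, y 0.1848 (then +2.0000 / +1.1547)
    (5,0) via y @ 0.1848  # hit
  → r_5 = 0.1848
beam 6: φ=90°, α=345°
  direction (0.9659, -0.2588); cell (5,1); t to first gridline: x 0.3209, y 0.6182 (then +1.0353 / +3.8637)
    (6,1) via x @ 0.3209  # hit
  → r_6 = 0.3209
beam 7: φ=135°, α=30°
  direction (0.8660, 0.5000); cell (5,1); t to first gridline: x 0.3580, y 1.6800 (then +1.1547 / +2.0000)
    (6,1) via x @ 0.3580  # hit
  → r_7 = 0.3580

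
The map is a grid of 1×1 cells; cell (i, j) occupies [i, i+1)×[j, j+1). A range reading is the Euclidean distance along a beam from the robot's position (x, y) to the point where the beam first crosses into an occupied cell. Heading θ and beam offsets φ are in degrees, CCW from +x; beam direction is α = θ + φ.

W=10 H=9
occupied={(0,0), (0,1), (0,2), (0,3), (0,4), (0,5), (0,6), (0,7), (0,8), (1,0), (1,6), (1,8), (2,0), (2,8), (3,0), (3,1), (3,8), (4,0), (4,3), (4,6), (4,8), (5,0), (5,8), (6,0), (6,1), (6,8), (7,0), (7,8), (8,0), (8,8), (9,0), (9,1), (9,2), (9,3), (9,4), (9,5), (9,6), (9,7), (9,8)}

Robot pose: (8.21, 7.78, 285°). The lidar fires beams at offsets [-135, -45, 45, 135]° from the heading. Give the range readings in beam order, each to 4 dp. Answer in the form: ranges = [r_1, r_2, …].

ranges = [0.4400, 7.8289, 0.9122, 0.2540]

beam 1: φ=-135°, α=150°
  direction (-0.8660, 0.5000); cell (8,7); t to first gridline: x 0.2425, y 0.4400 (then +1.1547 / +2.0000)
    (7,7) via x @ 0.2425
    (7,8) via y @ 0.4400  # hit
  → r_1 = 0.4400
beam 2: φ=-45°, α=240°
  direction (-0.5000, -0.8660); cell (8,7); t to first gridline: x 0.4200, y 0.9007 (then +2.0000 / +1.1547)
    (7,7) via x @ 0.4200
    (7,6) via y @ 0.9007
    (7,5) via y @ 2.0554
    (6,5) via x @ 2.4200
    (6,4) via y @ 3.2101
    (6,3) via y @ 4.3648
    (5,3) via x @ 4.4200
    (5,2) via y @ 5.5195
    (4,2) via x @ 6.4200
    (4,1) via y @ 6.6742
    (4,0) via y @ 7.8289  # hit
  → r_2 = 7.8289
beam 3: φ=45°, α=330°
  direction (0.8660, -0.5000); cell (8,7); t to first gridline: x 0.9122, y 1.5600 (then +1.1547 / +2.0000)
    (9,7) via x @ 0.9122  # hit
  → r_3 = 0.9122
beam 4: φ=135°, α=60°
  direction (0.5000, 0.8660); cell (8,7); t to first gridline: x 1.5800, y 0.2540 (then +2.0000 / +1.1547)
    (8,8) via y @ 0.2540  # hit
  → r_4 = 0.2540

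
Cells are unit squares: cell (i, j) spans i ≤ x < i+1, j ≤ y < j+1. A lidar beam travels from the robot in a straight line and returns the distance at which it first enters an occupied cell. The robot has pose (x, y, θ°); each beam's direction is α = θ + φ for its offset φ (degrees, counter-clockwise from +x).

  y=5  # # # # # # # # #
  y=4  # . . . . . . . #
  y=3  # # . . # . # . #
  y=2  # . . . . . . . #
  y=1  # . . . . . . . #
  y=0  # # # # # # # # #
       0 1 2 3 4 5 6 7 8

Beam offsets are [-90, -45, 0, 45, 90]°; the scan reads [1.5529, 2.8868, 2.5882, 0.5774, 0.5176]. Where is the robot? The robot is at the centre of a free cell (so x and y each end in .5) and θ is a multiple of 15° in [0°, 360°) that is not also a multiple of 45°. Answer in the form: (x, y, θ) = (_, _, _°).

Candidates: 25 free-cell centres × 16 headings = 400 poses. Raycast each; keep the one whose scan matches to 4 dp.
  (6.5, 1.5, 120°): beam 1 = 1.7321 ≠ 1.5529 ✗
  (6.5, 2.5, 285°): beam 1 = 5.6940 ≠ 1.5529 ✗
  (3.5, 1.5, 165°): beam 1 = 1.9319 ≠ 1.5529 ✗
  …
  (3.5, 3.5, 285°): r_1=1.5529, r_2=2.8868, r_3=2.5882, r_4=0.5774, r_5=0.5176 — all match ✓
Unique over the lattice → pose = (3.5, 3.5, 285°).

(x, y, θ) = (3.5, 3.5, 285°)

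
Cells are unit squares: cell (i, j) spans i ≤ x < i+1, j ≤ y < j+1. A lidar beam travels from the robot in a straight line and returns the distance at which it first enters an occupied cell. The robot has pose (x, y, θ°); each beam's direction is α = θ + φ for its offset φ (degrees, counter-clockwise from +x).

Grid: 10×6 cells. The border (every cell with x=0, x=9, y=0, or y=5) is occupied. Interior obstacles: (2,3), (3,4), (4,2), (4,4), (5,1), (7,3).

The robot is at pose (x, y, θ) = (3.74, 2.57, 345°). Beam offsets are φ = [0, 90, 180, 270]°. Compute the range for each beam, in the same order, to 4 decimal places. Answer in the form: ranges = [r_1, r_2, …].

beam 1: φ=0°, α=345°
  cosα=0.9659 sinα=-0.2588 | (3,2) | tMaxX 0.2692 tMaxY 2.2023 | tΔX 1.0353 tΔY 3.8637
    t=0.2692 [x] (4,2) — stop
  → r_1 = 0.2692
beam 2: φ=90°, α=75°
  cosα=0.2588 sinα=0.9659 | (3,2) | tMaxX 1.0046 tMaxY 0.4452 | tΔX 3.8637 tΔY 1.0353
    t=0.4452 [y] (3,3)
    t=1.0046 [x] (4,3)
    t=1.4804 [y] (4,4) — stop
  → r_2 = 1.4804
beam 3: φ=180°, α=165°
  cosα=-0.9659 sinα=0.2588 | (3,2) | tMaxX 0.7661 tMaxY 1.6614 | tΔX 1.0353 tΔY 3.8637
    t=0.7661 [x] (2,2)
    t=1.6614 [y] (2,3) — stop
  → r_3 = 1.6614
beam 4: φ=270°, α=255°
  cosα=-0.2588 sinα=-0.9659 | (3,2) | tMaxX 2.8591 tMaxY 0.5901 | tΔX 3.8637 tΔY 1.0353
    t=0.5901 [y] (3,1)
    t=1.6254 [y] (3,0) — stop
  → r_4 = 1.6254

ranges = [0.2692, 1.4804, 1.6614, 1.6254]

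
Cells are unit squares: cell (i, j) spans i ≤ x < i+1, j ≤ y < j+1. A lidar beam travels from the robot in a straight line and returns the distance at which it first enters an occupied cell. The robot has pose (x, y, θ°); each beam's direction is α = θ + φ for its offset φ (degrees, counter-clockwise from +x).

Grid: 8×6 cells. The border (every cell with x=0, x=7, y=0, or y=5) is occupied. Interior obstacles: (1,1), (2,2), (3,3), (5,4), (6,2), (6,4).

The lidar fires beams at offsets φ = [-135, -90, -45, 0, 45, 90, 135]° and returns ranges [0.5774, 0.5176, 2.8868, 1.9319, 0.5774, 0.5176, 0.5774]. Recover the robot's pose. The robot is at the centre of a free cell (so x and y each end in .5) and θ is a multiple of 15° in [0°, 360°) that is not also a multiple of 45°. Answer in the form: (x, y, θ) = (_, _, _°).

(x, y, θ) = (1.5, 2.5, 105°)

Enumerate (i+0.5, j+0.5, θ) over the 18 free cells and 16 admissible headings. For each, cast all 7 beams and compare to the given ranges.
  (5.5, 1.5, 150°): beam 1 = 1.5529 ≠ 0.5774 ✗
  (5.5, 3.5, 300°): beam 1 = 1.5529 ≠ 0.5774 ✗
  (5.5, 2.5, 195°): beam 1 = 1.7321 ≠ 0.5774 ✗
  …
  (1.5, 2.5, 105°): r_1=0.5774, r_2=0.5176, r_3=2.8868, r_4=1.9319, r_5=0.5774, r_6=0.5176, r_7=0.5774 — all match ✓
Only this pose fits every beam.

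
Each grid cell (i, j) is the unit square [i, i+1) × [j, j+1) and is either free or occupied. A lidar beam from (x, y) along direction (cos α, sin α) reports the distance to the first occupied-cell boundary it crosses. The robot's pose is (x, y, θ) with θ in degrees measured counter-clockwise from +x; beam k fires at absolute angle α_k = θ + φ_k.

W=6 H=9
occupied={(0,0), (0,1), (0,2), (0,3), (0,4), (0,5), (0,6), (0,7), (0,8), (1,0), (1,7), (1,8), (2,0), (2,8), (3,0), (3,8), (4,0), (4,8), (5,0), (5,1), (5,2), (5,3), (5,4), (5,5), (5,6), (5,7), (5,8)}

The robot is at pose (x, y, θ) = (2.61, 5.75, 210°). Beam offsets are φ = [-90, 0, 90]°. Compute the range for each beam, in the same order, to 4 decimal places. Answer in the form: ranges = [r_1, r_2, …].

beam 1: φ=-90°, α=120°
  dir = (cos 120°, sin 120°) = (-0.5000, 0.8660); from cell (2,5)
  next x-line at t=1.2200, next y-line at t=0.2887; Δt_x=2.0000, Δt_y=1.1547
    y: enter (2,6) at t=0.2887
    x: enter (1,6) at t=1.2200
    y: enter (1,7) at t=1.4434 ← occupied
  → r_1 = 1.4434
beam 2: φ=0°, α=210°
  dir = (cos 210°, sin 210°) = (-0.8660, -0.5000); from cell (2,5)
  next x-line at t=0.7044, next y-line at t=1.5000; Δt_x=1.1547, Δt_y=2.0000
    x: enter (1,5) at t=0.7044
    y: enter (1,4) at t=1.5000
    x: enter (0,4) at t=1.8591 ← occupied
  → r_2 = 1.8591
beam 3: φ=90°, α=300°
  dir = (cos 300°, sin 300°) = (0.5000, -0.8660); from cell (2,5)
  next x-line at t=0.7800, next y-line at t=0.8660; Δt_x=2.0000, Δt_y=1.1547
    x: enter (3,5) at t=0.7800
    y: enter (3,4) at t=0.8660
    y: enter (3,3) at t=2.0207
    x: enter (4,3) at t=2.7800
    y: enter (4,2) at t=3.1754
    y: enter (4,1) at t=4.3301
    x: enter (5,1) at t=4.7800 ← occupied
  → r_3 = 4.7800

ranges = [1.4434, 1.8591, 4.7800]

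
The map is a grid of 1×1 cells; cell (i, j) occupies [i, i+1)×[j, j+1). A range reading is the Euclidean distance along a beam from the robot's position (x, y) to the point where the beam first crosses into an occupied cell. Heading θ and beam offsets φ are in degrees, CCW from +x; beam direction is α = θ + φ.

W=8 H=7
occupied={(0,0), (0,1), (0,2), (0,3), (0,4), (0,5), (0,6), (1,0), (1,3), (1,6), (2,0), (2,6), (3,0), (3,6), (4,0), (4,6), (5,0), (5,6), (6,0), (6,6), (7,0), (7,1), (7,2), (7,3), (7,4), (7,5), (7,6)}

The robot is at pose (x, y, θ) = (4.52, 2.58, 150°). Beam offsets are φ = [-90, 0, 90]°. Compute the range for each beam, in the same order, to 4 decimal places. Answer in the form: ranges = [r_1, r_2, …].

ranges = [3.9491, 4.0645, 1.8244]

beam 1: φ=-90°, α=60°
  direction (0.5000, 0.8660); cell (4,2); t to first gridline: x 0.9600, y 0.4850 (then +2.0000 / +1.1547)
    (4,3) via y @ 0.4850
    (5,3) via x @ 0.9600
    (5,4) via y @ 1.6397
    (5,5) via y @ 2.7944
    (6,5) via x @ 2.9600
    (6,6) via y @ 3.9491  # hit
  → r_1 = 3.9491
beam 2: φ=0°, α=150°
  direction (-0.8660, 0.5000); cell (4,2); t to first gridline: x 0.6004, y 0.8400 (then +1.1547 / +2.0000)
    (3,2) via x @ 0.6004
    (3,3) via y @ 0.8400
    (2,3) via x @ 1.7551
    (2,4) via y @ 2.8400
    (1,4) via x @ 2.9098
    (0,4) via x @ 4.0645  # hit
  → r_2 = 4.0645
beam 3: φ=90°, α=240°
  direction (-0.5000, -0.8660); cell (4,2); t to first gridline: x 1.0400, y 0.6697 (then +2.0000 / +1.1547)
    (4,1) via y @ 0.6697
    (3,1) via x @ 1.0400
    (3,0) via y @ 1.8244  # hit
  → r_3 = 1.8244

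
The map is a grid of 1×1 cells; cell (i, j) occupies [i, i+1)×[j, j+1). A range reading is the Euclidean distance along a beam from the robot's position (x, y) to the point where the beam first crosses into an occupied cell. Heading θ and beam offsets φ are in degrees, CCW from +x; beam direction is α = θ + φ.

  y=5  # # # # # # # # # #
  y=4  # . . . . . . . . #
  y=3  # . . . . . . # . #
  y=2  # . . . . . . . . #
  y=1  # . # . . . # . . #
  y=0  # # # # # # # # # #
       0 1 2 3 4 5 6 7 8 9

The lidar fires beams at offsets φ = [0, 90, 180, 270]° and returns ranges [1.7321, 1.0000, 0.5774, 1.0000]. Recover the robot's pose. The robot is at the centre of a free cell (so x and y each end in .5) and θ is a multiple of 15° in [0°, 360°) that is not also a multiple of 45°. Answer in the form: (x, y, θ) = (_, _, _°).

Enumerate (i+0.5, j+0.5, θ) over the 29 free cells and 16 admissible headings. For each, cast all 4 beams and compare to the given ranges.
  (7.5, 1.5, 150°): beam 1 = 0.5774 ≠ 1.7321 ✗
  (7.5, 4.5, 255°): beam 1 = 0.5176 ≠ 1.7321 ✗
  (8.5, 2.5, 300°): beam 1 = 1.0000 ≠ 1.7321 ✗
  (6.5, 3.5, 210°): beam 1 = 4.0415 ≠ 1.7321 ✗
  …
  (8.5, 2.5, 210°): r_1=1.7321, r_2=1.0000, r_3=0.5774, r_4=1.0000 — all match ✓
Unique over the lattice → pose = (8.5, 2.5, 210°).

(x, y, θ) = (8.5, 2.5, 210°)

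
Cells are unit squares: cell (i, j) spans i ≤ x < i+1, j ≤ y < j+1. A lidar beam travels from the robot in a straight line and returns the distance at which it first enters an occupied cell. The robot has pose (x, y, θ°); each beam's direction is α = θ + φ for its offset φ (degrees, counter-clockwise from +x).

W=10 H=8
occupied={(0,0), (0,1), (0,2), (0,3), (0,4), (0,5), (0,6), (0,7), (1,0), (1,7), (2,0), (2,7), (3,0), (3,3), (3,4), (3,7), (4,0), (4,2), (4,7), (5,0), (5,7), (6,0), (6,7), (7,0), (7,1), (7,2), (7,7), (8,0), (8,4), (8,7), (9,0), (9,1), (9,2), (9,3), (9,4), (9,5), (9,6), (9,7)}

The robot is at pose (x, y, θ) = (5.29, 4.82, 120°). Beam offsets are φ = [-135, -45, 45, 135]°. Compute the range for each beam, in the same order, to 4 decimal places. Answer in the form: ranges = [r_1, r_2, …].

beam 1: φ=-135°, α=345°
  cosα=0.9659 sinα=-0.2588 | (5,4) | tMaxX 0.7350 tMaxY 3.1682 | tΔX 1.0353 tΔY 3.8637
    t=0.7350 [x] (6,4)
    t=1.7703 [x] (7,4)
    t=2.8056 [x] (8,4) — stop
  → r_1 = 2.8056
beam 2: φ=-45°, α=75°
  cosα=0.2588 sinα=0.9659 | (5,4) | tMaxX 2.7432 tMaxY 0.1863 | tΔX 3.8637 tΔY 1.0353
    t=0.1863 [y] (5,5)
    t=1.2216 [y] (5,6)
    t=2.2569 [y] (5,7) — stop
  → r_2 = 2.2569
beam 3: φ=45°, α=165°
  cosα=-0.9659 sinα=0.2588 | (5,4) | tMaxX 0.3002 tMaxY 0.6955 | tΔX 1.0353 tΔY 3.8637
    t=0.3002 [x] (4,4)
    t=0.6955 [y] (4,5)
    t=1.3355 [x] (3,5)
    t=2.3708 [x] (2,5)
    t=3.4061 [x] (1,5)
    t=4.4413 [x] (0,5) — stop
  → r_3 = 4.4413
beam 4: φ=135°, α=255°
  cosα=-0.2588 sinα=-0.9659 | (5,4) | tMaxX 1.1205 tMaxY 0.8489 | tΔX 3.8637 tΔY 1.0353
    t=0.8489 [y] (5,3)
    t=1.1205 [x] (4,3)
    t=1.8842 [y] (4,2) — stop
  → r_4 = 1.8842

ranges = [2.8056, 2.2569, 4.4413, 1.8842]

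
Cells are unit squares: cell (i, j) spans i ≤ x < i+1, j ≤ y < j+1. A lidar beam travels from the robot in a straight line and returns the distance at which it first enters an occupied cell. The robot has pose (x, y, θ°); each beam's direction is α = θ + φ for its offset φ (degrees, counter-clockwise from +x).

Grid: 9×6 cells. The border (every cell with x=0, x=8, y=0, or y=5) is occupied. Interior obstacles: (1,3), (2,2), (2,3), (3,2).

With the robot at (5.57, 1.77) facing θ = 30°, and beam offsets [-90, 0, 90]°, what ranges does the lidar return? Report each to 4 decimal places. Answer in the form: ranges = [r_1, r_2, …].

ranges = [0.8891, 2.8059, 3.7297]

beam 1: φ=-90°, α=300°
  direction (0.5000, -0.8660); cell (5,1); t to first gridline: x 0.8600, y 0.8891 (then +2.0000 / +1.1547)
    (6,1) via x @ 0.8600
    (6,0) via y @ 0.8891  # hit
  → r_1 = 0.8891
beam 2: φ=0°, α=30°
  direction (0.8660, 0.5000); cell (5,1); t to first gridline: x 0.4965, y 0.4600 (then +1.1547 / +2.0000)
    (5,2) via y @ 0.4600
    (6,2) via x @ 0.4965
    (7,2) via x @ 1.6512
    (7,3) via y @ 2.4600
    (8,3) via x @ 2.8059  # hit
  → r_2 = 2.8059
beam 3: φ=90°, α=120°
  direction (-0.5000, 0.8660); cell (5,1); t to first gridline: x 1.1400, y 0.2656 (then +2.0000 / +1.1547)
    (5,2) via y @ 0.2656
    (4,2) via x @ 1.1400
    (4,3) via y @ 1.4203
    (4,4) via y @ 2.5750
    (3,4) via x @ 3.1400
    (3,5) via y @ 3.7297  # hit
  → r_3 = 3.7297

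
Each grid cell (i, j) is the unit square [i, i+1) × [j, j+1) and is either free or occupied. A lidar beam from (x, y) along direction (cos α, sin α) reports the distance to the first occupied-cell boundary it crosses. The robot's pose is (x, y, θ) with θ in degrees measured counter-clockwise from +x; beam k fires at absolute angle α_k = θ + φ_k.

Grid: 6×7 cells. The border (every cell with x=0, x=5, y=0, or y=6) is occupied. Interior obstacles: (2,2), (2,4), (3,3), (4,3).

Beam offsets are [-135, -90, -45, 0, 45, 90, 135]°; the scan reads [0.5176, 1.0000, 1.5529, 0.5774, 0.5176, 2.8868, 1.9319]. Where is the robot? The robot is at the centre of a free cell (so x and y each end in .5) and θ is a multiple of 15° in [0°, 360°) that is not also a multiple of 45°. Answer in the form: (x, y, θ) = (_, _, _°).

(x, y, θ) = (2.5, 5.5, 240°)

The pose lattice has 16·16 = 256 candidates. Test each by forward raycasting.
  (4.5, 5.5, 285°): beam 1 = 1.0000 ≠ 0.5176 ✗
  (2.5, 5.5, 60°): beam 2 = 2.8868 ≠ 1.0000 ✗
  (4.5, 4.5, 105°): beam 1 = 0.5774 ≠ 0.5176 ✗
  (4.5, 2.5, 255°): beam 1 = 0.5774 ≠ 0.5176 ✗
  …
  (2.5, 5.5, 240°): r_1=0.5176, r_2=1.0000, r_3=1.5529, r_4=0.5774, r_5=0.5176, r_6=2.8868, r_7=1.9319 — all match ✓
Unique over the lattice → pose = (2.5, 5.5, 240°).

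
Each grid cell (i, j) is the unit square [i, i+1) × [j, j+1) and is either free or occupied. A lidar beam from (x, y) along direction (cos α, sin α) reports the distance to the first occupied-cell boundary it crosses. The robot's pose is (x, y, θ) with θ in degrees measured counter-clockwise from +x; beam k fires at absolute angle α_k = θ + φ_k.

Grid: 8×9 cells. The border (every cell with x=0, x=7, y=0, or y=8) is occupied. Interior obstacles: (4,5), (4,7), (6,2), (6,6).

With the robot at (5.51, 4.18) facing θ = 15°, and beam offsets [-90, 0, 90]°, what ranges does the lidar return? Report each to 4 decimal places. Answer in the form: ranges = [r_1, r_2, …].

beam 1: φ=-90°, α=285°
  dir = (cos 285°, sin 285°) = (0.2588, -0.9659); from cell (5,4)
  next x-line at t=1.8932, next y-line at t=0.1863; Δt_x=3.8637, Δt_y=1.0353
    y: enter (5,3) at t=0.1863
    y: enter (5,2) at t=1.2216
    x: enter (6,2) at t=1.8932 ← occupied
  → r_1 = 1.8932
beam 2: φ=0°, α=15°
  dir = (cos 15°, sin 15°) = (0.9659, 0.2588); from cell (5,4)
  next x-line at t=0.5073, next y-line at t=3.1682; Δt_x=1.0353, Δt_y=3.8637
    x: enter (6,4) at t=0.5073
    x: enter (7,4) at t=1.5426 ← occupied
  → r_2 = 1.5426
beam 3: φ=90°, α=105°
  dir = (cos 105°, sin 105°) = (-0.2588, 0.9659); from cell (5,4)
  next x-line at t=1.9705, next y-line at t=0.8489; Δt_x=3.8637, Δt_y=1.0353
    y: enter (5,5) at t=0.8489
    y: enter (5,6) at t=1.8842
    x: enter (4,6) at t=1.9705
    y: enter (4,7) at t=2.9195 ← occupied
  → r_3 = 2.9195

ranges = [1.8932, 1.5426, 2.9195]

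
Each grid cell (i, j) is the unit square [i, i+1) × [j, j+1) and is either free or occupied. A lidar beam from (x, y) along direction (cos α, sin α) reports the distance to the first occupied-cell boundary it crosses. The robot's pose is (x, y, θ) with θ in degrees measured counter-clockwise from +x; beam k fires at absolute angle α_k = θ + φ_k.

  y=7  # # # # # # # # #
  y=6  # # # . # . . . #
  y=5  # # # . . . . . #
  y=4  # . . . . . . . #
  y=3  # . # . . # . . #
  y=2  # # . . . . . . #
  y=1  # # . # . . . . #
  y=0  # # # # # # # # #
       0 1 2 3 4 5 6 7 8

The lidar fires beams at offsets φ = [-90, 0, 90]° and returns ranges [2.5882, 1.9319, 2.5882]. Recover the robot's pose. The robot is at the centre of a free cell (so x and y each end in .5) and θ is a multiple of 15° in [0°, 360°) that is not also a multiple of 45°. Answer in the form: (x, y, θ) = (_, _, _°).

(x, y, θ) = (5.5, 4.5, 105°)

Enumerate (i+0.5, j+0.5, θ) over the 32 free cells and 16 admissible headings. For each, cast all 3 beams and compare to the given ranges.
  (4.5, 4.5, 150°): beam 1 = 2.8868 ≠ 2.5882 ✗
  (7.5, 6.5, 210°): beam 1 = 0.5774 ≠ 2.5882 ✗
  (7.5, 6.5, 150°): beam 1 = 0.5774 ≠ 2.5882 ✗
  (2.5, 2.5, 105°): beam 2 = 0.5176 ≠ 1.9319 ✗
  (1.5, 4.5, 255°): beam 1 = 0.5176 ≠ 2.5882 ✗
  …
  (5.5, 4.5, 105°): r_1=2.5882, r_2=1.9319, r_3=2.5882 — all match ✓
Only this pose fits every beam.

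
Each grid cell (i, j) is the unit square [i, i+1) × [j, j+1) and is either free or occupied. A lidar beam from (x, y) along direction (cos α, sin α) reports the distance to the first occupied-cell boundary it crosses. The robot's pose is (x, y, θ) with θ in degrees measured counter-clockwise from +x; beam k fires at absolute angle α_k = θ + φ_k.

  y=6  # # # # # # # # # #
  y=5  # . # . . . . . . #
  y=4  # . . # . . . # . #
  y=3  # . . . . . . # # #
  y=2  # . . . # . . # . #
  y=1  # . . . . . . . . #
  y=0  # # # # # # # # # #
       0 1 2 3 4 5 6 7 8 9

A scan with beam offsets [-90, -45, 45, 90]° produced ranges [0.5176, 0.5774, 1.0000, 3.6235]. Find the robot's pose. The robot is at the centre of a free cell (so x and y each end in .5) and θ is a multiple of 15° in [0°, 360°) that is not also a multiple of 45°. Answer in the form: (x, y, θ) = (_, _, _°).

Candidates: 33 free-cell centres × 16 headings = 528 poses. Raycast each; keep the one whose scan matches to 4 dp.
  (1.5, 2.5, 240°): beam 1 = 0.5774 ≠ 0.5176 ✗
  (8.5, 5.5, 330°): beam 1 = 1.0000 ≠ 0.5176 ✗
  (3.5, 2.5, 30°): beam 1 = 1.7321 ≠ 0.5176 ✗
  (4.5, 5.5, 300°): beam 1 = 1.0000 ≠ 0.5176 ✗
  …
  (8.5, 1.5, 75°): r_1=0.5176, r_2=0.5774, r_3=1.0000, r_4=3.6235 — all match ✓
No second candidate reproduces the full scan.

(x, y, θ) = (8.5, 1.5, 75°)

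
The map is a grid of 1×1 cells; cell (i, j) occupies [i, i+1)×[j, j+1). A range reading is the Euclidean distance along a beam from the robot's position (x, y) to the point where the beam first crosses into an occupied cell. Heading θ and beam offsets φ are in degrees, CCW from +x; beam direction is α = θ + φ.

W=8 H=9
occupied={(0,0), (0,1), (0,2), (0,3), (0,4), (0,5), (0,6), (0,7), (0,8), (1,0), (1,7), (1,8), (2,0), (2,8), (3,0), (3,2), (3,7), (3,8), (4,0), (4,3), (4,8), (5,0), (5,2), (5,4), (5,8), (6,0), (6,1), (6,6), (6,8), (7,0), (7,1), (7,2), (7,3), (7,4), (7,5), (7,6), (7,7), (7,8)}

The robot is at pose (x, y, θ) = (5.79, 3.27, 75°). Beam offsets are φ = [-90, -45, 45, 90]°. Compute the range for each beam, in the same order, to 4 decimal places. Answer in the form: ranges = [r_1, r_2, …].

ranges = [1.2527, 1.3972, 0.8429, 0.8179]

beam 1: φ=-90°, α=345°
  d=(0.9659,-0.2588)  start (5,3)  tX=0.2174 tY=1.0432  stride 1/|dx|=1.0353 1/|dy|=3.8637
    cross x-line → (6,3), t=0.2174
    cross y-line → (6,2), t=1.0432
    cross x-line → (7,2), t=1.2527 (wall)
  → r_1 = 1.2527
beam 2: φ=-45°, α=30°
  d=(0.8660,0.5000)  start (5,3)  tX=0.2425 tY=1.4600  stride 1/|dx|=1.1547 1/|dy|=2.0000
    cross x-line → (6,3), t=0.2425
    cross x-line → (7,3), t=1.3972 (wall)
  → r_2 = 1.3972
beam 3: φ=45°, α=120°
  d=(-0.5000,0.8660)  start (5,3)  tX=1.5800 tY=0.8429  stride 1/|dx|=2.0000 1/|dy|=1.1547
    cross y-line → (5,4), t=0.8429 (wall)
  → r_3 = 0.8429
beam 4: φ=90°, α=165°
  d=(-0.9659,0.2588)  start (5,3)  tX=0.8179 tY=2.8205  stride 1/|dx|=1.0353 1/|dy|=3.8637
    cross x-line → (4,3), t=0.8179 (wall)
  → r_4 = 0.8179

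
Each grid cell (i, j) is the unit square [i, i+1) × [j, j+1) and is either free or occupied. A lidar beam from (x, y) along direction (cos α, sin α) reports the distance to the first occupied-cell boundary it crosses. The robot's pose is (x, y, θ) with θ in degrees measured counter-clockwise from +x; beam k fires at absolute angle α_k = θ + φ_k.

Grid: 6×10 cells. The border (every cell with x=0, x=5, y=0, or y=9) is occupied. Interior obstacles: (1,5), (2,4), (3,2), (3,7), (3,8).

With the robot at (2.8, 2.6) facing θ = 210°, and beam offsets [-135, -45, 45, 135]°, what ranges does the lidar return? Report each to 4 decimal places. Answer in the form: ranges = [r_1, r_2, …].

beam 1: φ=-135°, α=75°
  d=(0.2588,0.9659)  start (2,2)  tX=0.7727 tY=0.4141  stride 1/|dx|=3.8637 1/|dy|=1.0353
    cross y-line → (2,3), t=0.4141
    cross x-line → (3,3), t=0.7727
    cross y-line → (3,4), t=1.4494
    cross y-line → (3,5), t=2.4847
    cross y-line → (3,6), t=3.5199
    cross y-line → (3,7), t=4.5552 (wall)
  → r_1 = 4.5552
beam 2: φ=-45°, α=165°
  d=(-0.9659,0.2588)  start (2,2)  tX=0.8282 tY=1.5455  stride 1/|dx|=1.0353 1/|dy|=3.8637
    cross x-line → (1,2), t=0.8282
    cross y-line → (1,3), t=1.5455
    cross x-line → (0,3), t=1.8635 (wall)
  → r_2 = 1.8635
beam 3: φ=45°, α=255°
  d=(-0.2588,-0.9659)  start (2,2)  tX=3.0910 tY=0.6212  stride 1/|dx|=3.8637 1/|dy|=1.0353
    cross y-line → (2,1), t=0.6212
    cross y-line → (2,0), t=1.6564 (wall)
  → r_3 = 1.6564
beam 4: φ=135°, α=345°
  d=(0.9659,-0.2588)  start (2,2)  tX=0.2071 tY=2.3182  stride 1/|dx|=1.0353 1/|dy|=3.8637
    cross x-line → (3,2), t=0.2071 (wall)
  → r_4 = 0.2071

ranges = [4.5552, 1.8635, 1.6564, 0.2071]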